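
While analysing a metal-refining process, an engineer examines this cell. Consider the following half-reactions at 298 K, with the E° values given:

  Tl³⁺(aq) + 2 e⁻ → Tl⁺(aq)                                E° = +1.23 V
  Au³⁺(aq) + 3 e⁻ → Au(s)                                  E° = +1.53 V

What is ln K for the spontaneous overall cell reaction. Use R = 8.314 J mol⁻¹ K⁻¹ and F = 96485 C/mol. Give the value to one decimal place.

70.1

Cathode: Au³⁺/Au; anode: Tl³⁺/Tl⁺. E°cell = (+1.53) − (+1.23) = +0.30 V, with n = 6.
ΔG° = −nFE° = −RT ln K, so ln K = nFE°/(RT) = (6)(96485)(+0.30) / ((8.314)(298)) = 70.098.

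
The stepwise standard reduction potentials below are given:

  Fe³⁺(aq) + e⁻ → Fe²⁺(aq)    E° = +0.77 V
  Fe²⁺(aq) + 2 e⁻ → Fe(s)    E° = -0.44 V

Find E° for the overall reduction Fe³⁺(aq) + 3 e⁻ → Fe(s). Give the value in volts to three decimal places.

Standard free energies of sequential steps add: ΔG°₃ = ΔG°₁ + ΔG°₂, so n₃E°₃ = n₁E°₁ + n₂E°₂.
E°₃ = (1×+0.77 + 2×-0.44) / 3 = (-0.110) / 3 = -0.037 V.

-0.037 V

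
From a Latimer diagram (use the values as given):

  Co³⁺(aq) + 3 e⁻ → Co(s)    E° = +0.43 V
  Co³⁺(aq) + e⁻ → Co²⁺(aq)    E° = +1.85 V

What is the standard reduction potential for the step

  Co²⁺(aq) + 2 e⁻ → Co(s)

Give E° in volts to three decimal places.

Sequential free energies add, so n₃E°₃ = n₁E°₁ + n₂E°₂.
With n₃ = 3, and the known step contributing 1×(+1.85) V, the unknown satisfies 2·E° = 3×(+0.43) − 1×(+1.85) = -0.560.
E° = -0.560 / 2 = -0.280 V.

-0.280 V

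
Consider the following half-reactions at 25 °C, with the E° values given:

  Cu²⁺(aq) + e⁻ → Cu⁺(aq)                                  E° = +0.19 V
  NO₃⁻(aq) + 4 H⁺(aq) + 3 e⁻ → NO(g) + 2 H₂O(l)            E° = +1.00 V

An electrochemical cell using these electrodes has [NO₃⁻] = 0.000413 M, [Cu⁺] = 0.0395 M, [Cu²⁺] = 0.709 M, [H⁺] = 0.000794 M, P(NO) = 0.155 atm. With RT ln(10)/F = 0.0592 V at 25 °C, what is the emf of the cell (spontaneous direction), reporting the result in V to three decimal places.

+0.440 V

NO₃⁻/NO is the cathode (higher E°), Cu²⁺/Cu⁺ the anode: E°cell = +1.00 − (+0.19) = +0.81 V, n = 3.
Overall: NO₃⁻(aq) + 4 H⁺(aq) + 3 Cu⁺(aq) → NO(g) + 2 H₂O(l) + 3 Cu²⁺(aq)
Q = P(NO)·[Cu²⁺]^3 / ([NO₃⁻]·[H⁺]^4·[Cu⁺]^3); log Q = 18.737.
E = E° − (0.0592/n) log Q = +0.81 − (0.0592/3)(18.737) = +0.440 V.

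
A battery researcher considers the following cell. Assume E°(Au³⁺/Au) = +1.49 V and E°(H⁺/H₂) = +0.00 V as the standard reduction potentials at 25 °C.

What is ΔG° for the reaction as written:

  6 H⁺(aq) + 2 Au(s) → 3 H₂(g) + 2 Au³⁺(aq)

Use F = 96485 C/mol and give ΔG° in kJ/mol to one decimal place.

+862.6 kJ/mol

As written, H⁺/H₂ is reduced (cathode) and Au³⁺/Au is oxidised (anode), so E°cell = (+0.00) − (+1.49) = -1.49 V.
Balancing electrons gives n = 6.
ΔG° = −nFE° = −(6)(96485)(-1.49) = 862,576 J = +862.6 kJ/mol.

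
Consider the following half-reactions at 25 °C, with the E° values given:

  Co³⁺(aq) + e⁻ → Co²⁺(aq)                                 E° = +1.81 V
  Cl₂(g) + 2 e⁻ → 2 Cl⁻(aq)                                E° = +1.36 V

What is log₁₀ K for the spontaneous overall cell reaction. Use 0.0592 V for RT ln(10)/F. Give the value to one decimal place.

Cathode: Co³⁺/Co²⁺; anode: Cl₂/Cl⁻. E°cell = +0.45 V, n = 2.
log K = nE°cell / 0.0592 = (2)(+0.45) / 0.0592 = 15.2.

15.2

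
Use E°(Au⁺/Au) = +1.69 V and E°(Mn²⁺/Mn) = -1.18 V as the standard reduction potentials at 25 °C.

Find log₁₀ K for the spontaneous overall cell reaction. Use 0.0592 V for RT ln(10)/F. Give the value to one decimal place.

Cathode: Au⁺/Au; anode: Mn²⁺/Mn. E°cell = +2.87 V, n = 2.
log K = nE°cell / 0.0592 = (2)(+2.87) / 0.0592 = 97.0.

97.0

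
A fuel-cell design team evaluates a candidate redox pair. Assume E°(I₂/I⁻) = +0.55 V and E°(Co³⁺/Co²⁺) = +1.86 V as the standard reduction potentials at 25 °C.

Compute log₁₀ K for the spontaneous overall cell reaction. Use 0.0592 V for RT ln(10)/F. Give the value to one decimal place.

44.3

Cathode: Co³⁺/Co²⁺; anode: I₂/I⁻. E°cell = +1.31 V, n = 2.
log K = nE°cell / 0.0592 = (2)(+1.31) / 0.0592 = 44.3.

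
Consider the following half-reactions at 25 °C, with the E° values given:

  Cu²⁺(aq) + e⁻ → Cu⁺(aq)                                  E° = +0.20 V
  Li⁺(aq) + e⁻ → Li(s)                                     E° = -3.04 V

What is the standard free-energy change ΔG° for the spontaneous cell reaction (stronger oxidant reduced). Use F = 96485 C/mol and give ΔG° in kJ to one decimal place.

-312.6 kJ

Cu²⁺/Cu⁺ (E° = +0.20 V) is the cathode; Li⁺/Li (E° = -3.04 V) is the anode, so E°cell = +3.24 V.
Balancing electrons gives n = 1 (lcm of 1 and 1).
ΔG° = −nFE° = −(1)(96485)(+3.24) = -312,611 J = -312.6 kJ.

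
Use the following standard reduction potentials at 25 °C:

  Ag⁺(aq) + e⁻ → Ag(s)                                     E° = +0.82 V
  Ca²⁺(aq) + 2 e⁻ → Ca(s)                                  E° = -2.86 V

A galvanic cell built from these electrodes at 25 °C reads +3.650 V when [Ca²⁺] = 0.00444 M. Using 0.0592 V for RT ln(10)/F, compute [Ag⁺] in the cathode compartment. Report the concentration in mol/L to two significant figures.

0.021 M

Ag⁺/Ag is the cathode, Ca²⁺/Ca the anode: E°cell = +3.68 V, n = 2.
Overall reaction: 2 Ag⁺(aq) + Ca(s) → 2 Ag(s) + Ca²⁺(aq); Q = [Ca²⁺]^1/[Ag⁺]^2.
From E = E° − (0.0592/n) log Q: log Q = (E° − E)·n/0.0592 = (+3.68 − (+3.650))·2/0.0592 = 1.0135.
So 2·log[Ag⁺] = 1·log(0.00444) − log Q = -2.3526 − (1.0135) = -3.3661; log[Ag⁺] = -3.3661 / 2 = -1.6830; [Ag⁺] = 10^(-1.6830) ≈ 0.021 M.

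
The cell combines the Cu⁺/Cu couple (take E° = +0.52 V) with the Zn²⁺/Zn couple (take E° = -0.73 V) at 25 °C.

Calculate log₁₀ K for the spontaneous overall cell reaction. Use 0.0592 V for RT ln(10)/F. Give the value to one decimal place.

Cathode: Cu⁺/Cu; anode: Zn²⁺/Zn. E°cell = +1.25 V, n = 2.
log K = nE°cell / 0.0592 = (2)(+1.25) / 0.0592 = 42.2.

42.2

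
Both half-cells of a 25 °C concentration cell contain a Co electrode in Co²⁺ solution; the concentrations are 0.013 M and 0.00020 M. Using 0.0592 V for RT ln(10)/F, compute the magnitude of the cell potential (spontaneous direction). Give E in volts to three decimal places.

+0.054 V

For a concentration cell E°cell = 0. The 0.013 M side is the cathode (reduction is favoured where [Co²⁺] is higher).
With n = 2, E = −(0.0592/2) log([Co²⁺]ₐₙ/[Co²⁺]꜀ₐₜ) = −(0.0592/2) log(0.0002/0.013) = −(0.0592/2)(-1.813) = +0.054 V.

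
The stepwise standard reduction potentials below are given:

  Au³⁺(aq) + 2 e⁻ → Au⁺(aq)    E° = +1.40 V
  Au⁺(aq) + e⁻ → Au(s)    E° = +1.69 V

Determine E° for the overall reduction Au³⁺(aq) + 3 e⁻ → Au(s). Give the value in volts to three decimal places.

Adding the free-energy changes (−nFE°) of the two steps gives −n₃FE°₃ = −n₁FE°₁ − n₂FE°₂.
E°₃ = (2×+1.40 + 1×+1.69) / 3 = (+4.490) / 3 = +1.497 V.

+1.497 V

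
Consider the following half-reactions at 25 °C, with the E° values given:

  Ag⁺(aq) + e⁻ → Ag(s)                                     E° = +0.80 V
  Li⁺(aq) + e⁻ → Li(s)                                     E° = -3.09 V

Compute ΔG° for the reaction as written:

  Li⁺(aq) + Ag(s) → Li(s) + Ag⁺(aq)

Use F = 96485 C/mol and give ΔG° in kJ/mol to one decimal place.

As written, Li⁺/Li is reduced (cathode) and Ag⁺/Ag is oxidised (anode), so E°cell = (-3.09) − (+0.80) = -3.89 V.
Balancing electrons gives n = 1.
ΔG° = −nFE° = −(1)(96485)(-3.89) = 375,327 J = +375.3 kJ/mol.

+375.3 kJ/mol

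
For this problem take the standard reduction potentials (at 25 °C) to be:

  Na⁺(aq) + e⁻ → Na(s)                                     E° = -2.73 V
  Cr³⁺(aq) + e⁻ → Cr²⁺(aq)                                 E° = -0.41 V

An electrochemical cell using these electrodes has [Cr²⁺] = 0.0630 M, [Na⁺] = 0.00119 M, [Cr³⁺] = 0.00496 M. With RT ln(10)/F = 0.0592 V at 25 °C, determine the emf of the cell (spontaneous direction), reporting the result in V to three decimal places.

Cr³⁺/Cr²⁺ is the cathode (higher E°), Na⁺/Na the anode: E°cell = -0.41 − (-2.73) = +2.32 V, n = 1.
Overall: Cr³⁺(aq) + Na(s) → Cr²⁺(aq) + Na⁺(aq)
Q = [Cr²⁺]·[Na⁺] / ([Cr³⁺]); log Q = -1.821.
E = E° − (0.0592/n) log Q = +2.32 − (0.0592/1)(-1.821) = +2.428 V.

+2.428 V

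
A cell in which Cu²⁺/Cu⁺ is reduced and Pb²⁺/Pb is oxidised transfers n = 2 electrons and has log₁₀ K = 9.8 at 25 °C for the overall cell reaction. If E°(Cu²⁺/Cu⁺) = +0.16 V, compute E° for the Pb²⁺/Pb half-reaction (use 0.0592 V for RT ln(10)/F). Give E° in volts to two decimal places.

E°cell = (0.0592/n)·log K = (0.0592/2)(9.8) = +0.290 V.
Since Cu²⁺/Cu⁺ is the cathode and Pb²⁺/Pb the anode, E°cell = E°(Cu²⁺/Cu⁺) − E°(Pb²⁺/Pb).
So E°(Pb²⁺/Pb) = E°(Cu²⁺/Cu⁺) − E°cell = (+0.16) − (+0.290) = -0.13 V.

-0.13 V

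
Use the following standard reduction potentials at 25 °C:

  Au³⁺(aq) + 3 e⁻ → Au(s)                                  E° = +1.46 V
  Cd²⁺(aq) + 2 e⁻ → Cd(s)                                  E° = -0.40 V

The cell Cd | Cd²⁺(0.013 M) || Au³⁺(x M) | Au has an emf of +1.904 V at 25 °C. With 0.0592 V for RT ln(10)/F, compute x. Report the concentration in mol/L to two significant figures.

0.25 M

Au³⁺/Au is the cathode, Cd²⁺/Cd the anode: E°cell = +1.86 V, n = 6.
Overall reaction: 2 Au³⁺(aq) + 3 Cd(s) → 2 Au(s) + 3 Cd²⁺(aq); Q = [Cd²⁺]^3/[Au³⁺]^2.
From E = E° − (0.0592/n) log Q: log Q = (E° − E)·n/0.0592 = (+1.86 − (+1.904))·6/0.0592 = -4.4595.
So 2·log[Au³⁺] = 3·log(0.013) − log Q = -5.6582 − (-4.4595) = -1.1987; log[Au³⁺] = -1.1987 / 2 = -0.5994; [Au³⁺] = 10^(-0.5994) ≈ 0.25 M.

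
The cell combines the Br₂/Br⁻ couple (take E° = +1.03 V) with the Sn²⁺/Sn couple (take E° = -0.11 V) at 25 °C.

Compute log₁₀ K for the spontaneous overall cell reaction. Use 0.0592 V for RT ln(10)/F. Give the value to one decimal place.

Cathode: Br₂/Br⁻; anode: Sn²⁺/Sn. E°cell = +1.14 V, n = 2.
log K = nE°cell / 0.0592 = (2)(+1.14) / 0.0592 = 38.5.

38.5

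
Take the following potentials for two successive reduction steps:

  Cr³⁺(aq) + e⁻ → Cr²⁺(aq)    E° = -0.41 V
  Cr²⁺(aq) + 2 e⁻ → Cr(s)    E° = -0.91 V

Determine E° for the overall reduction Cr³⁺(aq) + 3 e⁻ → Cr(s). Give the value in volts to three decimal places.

Since ΔG° = −nFE° is additive over sequential reductions, n₃E°₃ = n₁E°₁ + n₂E°₂.
E°₃ = (1×-0.41 + 2×-0.91) / 3 = (-2.230) / 3 = -0.743 V.

-0.743 V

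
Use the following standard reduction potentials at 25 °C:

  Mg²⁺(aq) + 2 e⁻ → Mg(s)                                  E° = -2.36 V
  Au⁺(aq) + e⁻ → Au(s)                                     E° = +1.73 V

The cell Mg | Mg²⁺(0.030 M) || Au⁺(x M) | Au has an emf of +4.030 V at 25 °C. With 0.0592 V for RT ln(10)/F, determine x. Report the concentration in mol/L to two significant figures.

Au⁺/Au is the cathode, Mg²⁺/Mg the anode: E°cell = +4.09 V, n = 2.
Overall reaction: 2 Au⁺(aq) + Mg(s) → 2 Au(s) + Mg²⁺(aq); Q = [Mg²⁺]^1/[Au⁺]^2.
From E = E° − (0.0592/n) log Q: log Q = (E° − E)·n/0.0592 = (+4.09 − (+4.030))·2/0.0592 = 2.0270.
So 2·log[Au⁺] = 1·log(0.03) − log Q = -1.5229 − (2.0270) = -3.5499; log[Au⁺] = -3.5499 / 2 = -1.7750; [Au⁺] = 10^(-1.7750) ≈ 0.017 M.

0.017 M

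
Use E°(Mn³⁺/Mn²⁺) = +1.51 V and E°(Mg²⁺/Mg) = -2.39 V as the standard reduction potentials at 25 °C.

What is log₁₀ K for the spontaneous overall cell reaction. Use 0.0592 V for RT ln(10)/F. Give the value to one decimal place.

Cathode: Mn³⁺/Mn²⁺; anode: Mg²⁺/Mg. E°cell = +3.90 V, n = 2.
log K = nE°cell / 0.0592 = (2)(+3.90) / 0.0592 = 131.8.

131.8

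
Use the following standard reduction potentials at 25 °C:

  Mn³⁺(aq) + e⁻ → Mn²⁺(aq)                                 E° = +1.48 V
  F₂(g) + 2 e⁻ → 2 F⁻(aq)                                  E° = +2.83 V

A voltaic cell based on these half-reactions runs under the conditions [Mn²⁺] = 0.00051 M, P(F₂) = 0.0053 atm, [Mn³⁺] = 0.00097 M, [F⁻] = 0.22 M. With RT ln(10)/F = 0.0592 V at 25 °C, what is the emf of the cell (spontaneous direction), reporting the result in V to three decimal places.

F₂/F⁻ is the cathode (higher E°), Mn³⁺/Mn²⁺ the anode: E°cell = +2.83 − (+1.48) = +1.35 V, n = 2.
Overall: F₂(g) + 2 Mn²⁺(aq) → 2 F⁻(aq) + 2 Mn³⁺(aq)
Q = [F⁻]^2·[Mn³⁺]^2 / (P(F₂)·[Mn²⁺]^2); log Q = 1.519.
E = E° − (0.0592/n) log Q = +1.35 − (0.0592/2)(1.519) = +1.305 V.

+1.305 V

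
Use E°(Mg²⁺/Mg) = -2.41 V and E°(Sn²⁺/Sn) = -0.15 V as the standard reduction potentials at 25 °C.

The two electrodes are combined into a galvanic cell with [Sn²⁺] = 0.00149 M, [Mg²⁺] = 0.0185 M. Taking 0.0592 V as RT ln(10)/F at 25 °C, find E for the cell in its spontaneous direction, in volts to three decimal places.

Sn²⁺/Sn is the cathode (higher E°), Mg²⁺/Mg the anode: E°cell = -0.15 − (-2.41) = +2.26 V, n = 2.
Overall: Sn²⁺(aq) + Mg(s) → Sn(s) + Mg²⁺(aq)
Q = [Mg²⁺] / ([Sn²⁺]); log Q = 1.094.
E = E° − (0.0592/n) log Q = +2.26 − (0.0592/2)(1.094) = +2.228 V.

+2.228 V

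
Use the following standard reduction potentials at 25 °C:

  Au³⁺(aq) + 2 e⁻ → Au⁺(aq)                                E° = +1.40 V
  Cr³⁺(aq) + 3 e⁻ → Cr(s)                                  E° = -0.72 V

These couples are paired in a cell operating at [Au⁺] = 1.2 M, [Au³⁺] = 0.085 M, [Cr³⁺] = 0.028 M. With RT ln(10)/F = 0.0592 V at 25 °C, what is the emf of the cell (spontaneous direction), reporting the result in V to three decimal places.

Au³⁺/Au⁺ is the cathode (higher E°), Cr³⁺/Cr the anode: E°cell = +1.40 − (-0.72) = +2.12 V, n = 6.
Overall: 3 Au³⁺(aq) + 2 Cr(s) → 3 Au⁺(aq) + 2 Cr³⁺(aq)
Q = [Au⁺]^3·[Cr³⁺]^2 / ([Au³⁺]^3); log Q = 0.344.
E = E° − (0.0592/n) log Q = +2.12 − (0.0592/6)(0.344) = +2.117 V.

+2.117 V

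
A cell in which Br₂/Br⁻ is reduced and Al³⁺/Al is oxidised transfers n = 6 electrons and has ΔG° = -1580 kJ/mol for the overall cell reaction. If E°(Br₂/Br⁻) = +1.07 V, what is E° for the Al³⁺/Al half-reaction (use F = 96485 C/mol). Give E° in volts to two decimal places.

-1.66 V

E°cell = −ΔG°/(nF) = −(-1580×10³)/((6)(96485)) = +2.729 V.
Since Br₂/Br⁻ is the cathode and Al³⁺/Al the anode, E°cell = E°(Br₂/Br⁻) − E°(Al³⁺/Al).
So E°(Al³⁺/Al) = E°(Br₂/Br⁻) − E°cell = (+1.07) − (+2.729) = -1.66 V.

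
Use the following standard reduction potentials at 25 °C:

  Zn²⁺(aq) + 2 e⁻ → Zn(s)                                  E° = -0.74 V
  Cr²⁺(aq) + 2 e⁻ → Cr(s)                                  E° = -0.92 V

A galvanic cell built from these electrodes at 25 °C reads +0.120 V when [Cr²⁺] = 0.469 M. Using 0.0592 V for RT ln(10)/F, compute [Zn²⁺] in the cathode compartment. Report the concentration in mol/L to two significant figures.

Zn²⁺/Zn is the cathode, Cr²⁺/Cr the anode: E°cell = +0.18 V, n = 2.
Overall reaction: Zn²⁺(aq) + Cr(s) → Zn(s) + Cr²⁺(aq); Q = [Cr²⁺]^1/[Zn²⁺]^1.
From E = E° − (0.0592/n) log Q: log Q = (E° − E)·n/0.0592 = (+0.18 − (+0.120))·2/0.0592 = 2.0270.
So 1·log[Zn²⁺] = 1·log(0.469) − log Q = -0.3288 − (2.0270) = -2.3558; [Zn²⁺] = 10^(-2.3558) ≈ 0.0044 M.

0.0044 M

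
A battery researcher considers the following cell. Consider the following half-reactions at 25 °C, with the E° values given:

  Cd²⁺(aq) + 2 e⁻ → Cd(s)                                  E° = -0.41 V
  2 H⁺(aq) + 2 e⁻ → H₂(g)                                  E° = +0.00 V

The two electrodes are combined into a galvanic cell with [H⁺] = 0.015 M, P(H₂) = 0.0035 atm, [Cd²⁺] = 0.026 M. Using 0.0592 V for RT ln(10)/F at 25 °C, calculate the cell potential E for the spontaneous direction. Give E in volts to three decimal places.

H⁺/H₂ is the cathode (higher E°), Cd²⁺/Cd the anode: E°cell = +0.00 − (-0.41) = +0.41 V, n = 2.
Overall: 2 H⁺(aq) + Cd(s) → H₂(g) + Cd²⁺(aq)
Q = P(H₂)·[Cd²⁺] / ([H⁺]^2); log Q = -0.393.
E = E° − (0.0592/n) log Q = +0.41 − (0.0592/2)(-0.393) = +0.422 V.

+0.422 V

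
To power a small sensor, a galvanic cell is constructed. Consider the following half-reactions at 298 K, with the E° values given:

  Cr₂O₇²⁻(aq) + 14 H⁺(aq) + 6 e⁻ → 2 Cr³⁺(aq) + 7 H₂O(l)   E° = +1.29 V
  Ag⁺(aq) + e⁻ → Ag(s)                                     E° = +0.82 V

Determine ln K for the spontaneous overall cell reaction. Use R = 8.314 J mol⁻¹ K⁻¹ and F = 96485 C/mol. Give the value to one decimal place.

109.8

Cathode: Cr₂O₇²⁻/Cr³⁺; anode: Ag⁺/Ag. E°cell = (+1.29) − (+0.82) = +0.47 V, with n = 6.
ΔG° = −nFE° = −RT ln K, so ln K = nFE°/(RT) = (6)(96485)(+0.47) / ((8.314)(298)) = 109.820.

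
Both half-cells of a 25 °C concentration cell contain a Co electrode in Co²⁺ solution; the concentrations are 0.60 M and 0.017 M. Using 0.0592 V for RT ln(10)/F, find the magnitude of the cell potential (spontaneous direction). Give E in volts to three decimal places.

+0.046 V

For a concentration cell E°cell = 0. The 0.60 M side is the cathode (reduction is favoured where [Co²⁺] is higher).
With n = 2, E = −(0.0592/2) log([Co²⁺]ₐₙ/[Co²⁺]꜀ₐₜ) = −(0.0592/2) log(0.017/0.6) = −(0.0592/2)(-1.548) = +0.046 V.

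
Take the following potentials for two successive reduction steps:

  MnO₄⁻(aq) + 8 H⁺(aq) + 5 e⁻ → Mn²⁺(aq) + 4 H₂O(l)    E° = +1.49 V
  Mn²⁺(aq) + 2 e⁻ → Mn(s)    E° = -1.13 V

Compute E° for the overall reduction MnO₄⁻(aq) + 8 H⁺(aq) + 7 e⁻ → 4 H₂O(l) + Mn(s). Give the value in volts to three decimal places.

Standard free energies of sequential steps add: ΔG°₃ = ΔG°₁ + ΔG°₂, so n₃E°₃ = n₁E°₁ + n₂E°₂.
E°₃ = (5×+1.49 + 2×-1.13) / 7 = (+5.190) / 7 = +0.741 V.

+0.741 V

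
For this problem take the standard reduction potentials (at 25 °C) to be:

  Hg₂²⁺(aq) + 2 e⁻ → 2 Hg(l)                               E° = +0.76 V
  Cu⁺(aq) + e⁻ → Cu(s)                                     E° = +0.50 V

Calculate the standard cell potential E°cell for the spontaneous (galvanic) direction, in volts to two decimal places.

The Hg₂²⁺/Hg couple has the higher reduction potential, so it is the cathode; Cu⁺/Cu is oxidised at the anode.
E°cell = E°(cathode) − E°(anode) = (+0.76) − (+0.50) = +0.26 V.
Since E°cell > 0, the reaction is spontaneous under standard conditions.

+0.26 V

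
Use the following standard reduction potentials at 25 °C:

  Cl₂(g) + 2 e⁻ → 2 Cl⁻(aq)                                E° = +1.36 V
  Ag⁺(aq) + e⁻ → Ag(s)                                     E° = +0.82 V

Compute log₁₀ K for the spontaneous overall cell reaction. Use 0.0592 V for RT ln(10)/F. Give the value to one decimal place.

18.2

Cathode: Cl₂/Cl⁻; anode: Ag⁺/Ag. E°cell = +0.54 V, n = 2.
log K = nE°cell / 0.0592 = (2)(+0.54) / 0.0592 = 18.2.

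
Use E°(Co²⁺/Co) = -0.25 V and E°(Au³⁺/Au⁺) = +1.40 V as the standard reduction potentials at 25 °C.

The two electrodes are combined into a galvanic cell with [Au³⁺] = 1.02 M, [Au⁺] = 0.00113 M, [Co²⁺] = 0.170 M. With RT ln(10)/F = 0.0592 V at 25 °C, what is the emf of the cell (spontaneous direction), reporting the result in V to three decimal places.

+1.760 V

Au³⁺/Au⁺ is the cathode (higher E°), Co²⁺/Co the anode: E°cell = +1.40 − (-0.25) = +1.65 V, n = 2.
Overall: Au³⁺(aq) + Co(s) → Au⁺(aq) + Co²⁺(aq)
Q = [Au⁺]·[Co²⁺] / ([Au³⁺]); log Q = -3.725.
E = E° − (0.0592/n) log Q = +1.65 − (0.0592/2)(-3.725) = +1.760 V.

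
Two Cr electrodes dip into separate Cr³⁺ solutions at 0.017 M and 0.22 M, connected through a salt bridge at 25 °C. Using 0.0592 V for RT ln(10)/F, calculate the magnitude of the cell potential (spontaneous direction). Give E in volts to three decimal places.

For a concentration cell E°cell = 0. The 0.22 M side is the cathode (reduction is favoured where [Cr³⁺] is higher).
With n = 3, E = −(0.0592/3) log([Cr³⁺]ₐₙ/[Cr³⁺]꜀ₐₜ) = −(0.0592/3) log(0.017/0.22) = −(0.0592/3)(-1.112) = +0.022 V.

+0.022 V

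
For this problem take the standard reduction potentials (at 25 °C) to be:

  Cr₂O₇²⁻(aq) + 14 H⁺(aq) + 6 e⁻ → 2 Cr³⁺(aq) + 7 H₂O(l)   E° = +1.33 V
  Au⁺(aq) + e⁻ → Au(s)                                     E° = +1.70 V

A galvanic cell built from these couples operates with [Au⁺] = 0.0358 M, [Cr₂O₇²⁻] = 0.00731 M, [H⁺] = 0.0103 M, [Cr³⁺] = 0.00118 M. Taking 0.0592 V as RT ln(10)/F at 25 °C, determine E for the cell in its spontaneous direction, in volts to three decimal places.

+0.522 V

Au⁺/Au is the cathode (higher E°), Cr₂O₇²⁻/Cr³⁺ the anode: E°cell = +1.70 − (+1.33) = +0.37 V, n = 6.
Overall: 6 Au⁺(aq) + 2 Cr³⁺(aq) + 7 H₂O(l) → 6 Au(s) + Cr₂O₇²⁻(aq) + 14 H⁺(aq)
Q = [Cr₂O₇²⁻]·[H⁺]^14 / ([Au⁺]^6·[Cr³⁺]^2); log Q = -15.423.
E = E° − (0.0592/n) log Q = +0.37 − (0.0592/6)(-15.423) = +0.522 V.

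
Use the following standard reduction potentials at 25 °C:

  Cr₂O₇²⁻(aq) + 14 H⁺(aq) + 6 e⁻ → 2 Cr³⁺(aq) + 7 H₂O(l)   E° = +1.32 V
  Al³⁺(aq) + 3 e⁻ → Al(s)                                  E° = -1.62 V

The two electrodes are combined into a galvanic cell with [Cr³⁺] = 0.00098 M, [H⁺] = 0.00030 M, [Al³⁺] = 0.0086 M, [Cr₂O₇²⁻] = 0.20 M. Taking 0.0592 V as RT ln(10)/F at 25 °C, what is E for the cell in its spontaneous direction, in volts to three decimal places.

+2.547 V

Cr₂O₇²⁻/Cr³⁺ is the cathode (higher E°), Al³⁺/Al the anode: E°cell = +1.32 − (-1.62) = +2.94 V, n = 6.
Overall: Cr₂O₇²⁻(aq) + 14 H⁺(aq) + 2 Al(s) → 2 Cr³⁺(aq) + 7 H₂O(l) + 2 Al³⁺(aq)
Q = [Cr³⁺]^2·[Al³⁺]^2 / ([Cr₂O₇²⁻]·[H⁺]^14); log Q = 39.871.
E = E° − (0.0592/n) log Q = +2.94 − (0.0592/6)(39.871) = +2.547 V.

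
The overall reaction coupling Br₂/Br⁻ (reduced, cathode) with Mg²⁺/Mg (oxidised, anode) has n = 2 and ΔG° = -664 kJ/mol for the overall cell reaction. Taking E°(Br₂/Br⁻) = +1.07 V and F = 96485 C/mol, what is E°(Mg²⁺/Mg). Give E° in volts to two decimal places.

E°cell = −ΔG°/(nF) = −(-664×10³)/((2)(96485)) = +3.441 V.
Since Br₂/Br⁻ is the cathode and Mg²⁺/Mg the anode, E°cell = E°(Br₂/Br⁻) − E°(Mg²⁺/Mg).
So E°(Mg²⁺/Mg) = E°(Br₂/Br⁻) − E°cell = (+1.07) − (+3.441) = -2.37 V.

-2.37 V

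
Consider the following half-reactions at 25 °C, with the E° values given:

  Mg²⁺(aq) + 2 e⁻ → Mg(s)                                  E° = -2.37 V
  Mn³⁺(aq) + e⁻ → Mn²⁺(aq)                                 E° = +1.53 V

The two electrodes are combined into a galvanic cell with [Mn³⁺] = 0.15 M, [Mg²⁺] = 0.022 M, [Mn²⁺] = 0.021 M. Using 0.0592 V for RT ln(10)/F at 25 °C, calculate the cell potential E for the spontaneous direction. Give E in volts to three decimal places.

Mn³⁺/Mn²⁺ is the cathode (higher E°), Mg²⁺/Mg the anode: E°cell = +1.53 − (-2.37) = +3.90 V, n = 2.
Overall: 2 Mn³⁺(aq) + Mg(s) → 2 Mn²⁺(aq) + Mg²⁺(aq)
Q = [Mn²⁺]^2·[Mg²⁺] / ([Mn³⁺]^2); log Q = -3.365.
E = E° − (0.0592/n) log Q = +3.90 − (0.0592/2)(-3.365) = +4.000 V.

+4.000 V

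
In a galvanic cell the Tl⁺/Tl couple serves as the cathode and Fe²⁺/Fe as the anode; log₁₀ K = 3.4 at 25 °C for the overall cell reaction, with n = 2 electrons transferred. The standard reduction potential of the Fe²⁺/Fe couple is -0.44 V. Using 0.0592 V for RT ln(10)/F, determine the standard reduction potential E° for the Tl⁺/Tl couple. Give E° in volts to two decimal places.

E°cell = (0.0592/n)·log K = (0.0592/2)(3.4) = +0.101 V.
Since Tl⁺/Tl is the cathode and Fe²⁺/Fe the anode, E°cell = E°(Tl⁺/Tl) − E°(Fe²⁺/Fe).
So E°(Tl⁺/Tl) = E°cell + E°(Fe²⁺/Fe) = +0.101 + (-0.44) = -0.34 V.

-0.34 V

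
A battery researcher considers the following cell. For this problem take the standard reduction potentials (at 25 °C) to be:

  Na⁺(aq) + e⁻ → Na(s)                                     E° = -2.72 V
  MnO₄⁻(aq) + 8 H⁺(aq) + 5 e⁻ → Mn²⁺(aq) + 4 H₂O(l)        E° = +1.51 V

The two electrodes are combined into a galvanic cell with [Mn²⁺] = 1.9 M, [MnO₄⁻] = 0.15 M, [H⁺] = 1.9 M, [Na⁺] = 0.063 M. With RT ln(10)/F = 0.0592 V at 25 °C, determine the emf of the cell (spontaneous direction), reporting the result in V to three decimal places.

MnO₄⁻/Mn²⁺ is the cathode (higher E°), Na⁺/Na the anode: E°cell = +1.51 − (-2.72) = +4.23 V, n = 5.
Overall: MnO₄⁻(aq) + 8 H⁺(aq) + 5 Na(s) → Mn²⁺(aq) + 4 H₂O(l) + 5 Na⁺(aq)
Q = [Mn²⁺]·[Na⁺]^5 / ([MnO₄⁻]·[H⁺]^8); log Q = -7.131.
E = E° − (0.0592/n) log Q = +4.23 − (0.0592/5)(-7.131) = +4.314 V.

+4.314 V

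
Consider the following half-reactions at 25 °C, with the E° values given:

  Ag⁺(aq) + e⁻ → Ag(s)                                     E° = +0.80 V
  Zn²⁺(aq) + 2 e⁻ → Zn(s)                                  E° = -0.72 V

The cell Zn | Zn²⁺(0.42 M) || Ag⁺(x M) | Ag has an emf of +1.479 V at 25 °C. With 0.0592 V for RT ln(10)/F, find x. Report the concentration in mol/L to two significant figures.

0.13 M

Ag⁺/Ag is the cathode, Zn²⁺/Zn the anode: E°cell = +1.52 V, n = 2.
Overall reaction: 2 Ag⁺(aq) + Zn(s) → 2 Ag(s) + Zn²⁺(aq); Q = [Zn²⁺]^1/[Ag⁺]^2.
From E = E° − (0.0592/n) log Q: log Q = (E° − E)·n/0.0592 = (+1.52 − (+1.479))·2/0.0592 = 1.3851.
So 2·log[Ag⁺] = 1·log(0.42) − log Q = -0.3768 − (1.3851) = -1.7619; log[Ag⁺] = -1.7619 / 2 = -0.8810; [Ag⁺] = 10^(-0.8810) ≈ 0.13 M.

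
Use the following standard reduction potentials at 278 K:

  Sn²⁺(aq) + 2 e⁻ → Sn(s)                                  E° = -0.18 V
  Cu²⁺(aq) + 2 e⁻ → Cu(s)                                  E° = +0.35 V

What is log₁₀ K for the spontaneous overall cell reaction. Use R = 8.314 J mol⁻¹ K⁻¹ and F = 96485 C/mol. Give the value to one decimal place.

19.2

Cathode: Cu²⁺/Cu; anode: Sn²⁺/Sn. E°cell = (+0.35) − (-0.18) = +0.53 V, with n = 2.
ΔG° = −nFE° = −RT ln K, so ln K = nFE°/(RT) = (2)(96485)(+0.53) / ((8.314)(278)) = 44.250.
log₁₀ K = 44.250 / ln 10 = 19.2.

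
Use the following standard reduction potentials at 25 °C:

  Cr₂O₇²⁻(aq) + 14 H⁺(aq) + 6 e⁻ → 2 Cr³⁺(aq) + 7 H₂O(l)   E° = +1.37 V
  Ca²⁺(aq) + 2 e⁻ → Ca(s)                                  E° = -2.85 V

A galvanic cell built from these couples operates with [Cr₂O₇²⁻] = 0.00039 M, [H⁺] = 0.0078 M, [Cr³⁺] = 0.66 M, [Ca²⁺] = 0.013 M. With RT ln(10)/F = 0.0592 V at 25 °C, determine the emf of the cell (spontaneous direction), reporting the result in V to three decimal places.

+3.955 V

Cr₂O₇²⁻/Cr³⁺ is the cathode (higher E°), Ca²⁺/Ca the anode: E°cell = +1.37 − (-2.85) = +4.22 V, n = 6.
Overall: Cr₂O₇²⁻(aq) + 14 H⁺(aq) + 3 Ca(s) → 2 Cr³⁺(aq) + 7 H₂O(l) + 3 Ca²⁺(aq)
Q = [Cr³⁺]^2·[Ca²⁺]^3 / ([Cr₂O₇²⁻]·[H⁺]^14); log Q = 26.901.
E = E° − (0.0592/n) log Q = +4.22 − (0.0592/6)(26.901) = +3.955 V.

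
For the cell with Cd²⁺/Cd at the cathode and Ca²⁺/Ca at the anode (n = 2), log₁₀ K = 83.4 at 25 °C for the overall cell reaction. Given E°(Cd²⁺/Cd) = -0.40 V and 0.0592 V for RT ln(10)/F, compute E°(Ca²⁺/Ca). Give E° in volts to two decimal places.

-2.87 V

E°cell = (0.0592/n)·log K = (0.0592/2)(83.4) = +2.469 V.
Since Cd²⁺/Cd is the cathode and Ca²⁺/Ca the anode, E°cell = E°(Cd²⁺/Cd) − E°(Ca²⁺/Ca).
So E°(Ca²⁺/Ca) = E°(Cd²⁺/Cd) − E°cell = (-0.40) − (+2.469) = -2.87 V.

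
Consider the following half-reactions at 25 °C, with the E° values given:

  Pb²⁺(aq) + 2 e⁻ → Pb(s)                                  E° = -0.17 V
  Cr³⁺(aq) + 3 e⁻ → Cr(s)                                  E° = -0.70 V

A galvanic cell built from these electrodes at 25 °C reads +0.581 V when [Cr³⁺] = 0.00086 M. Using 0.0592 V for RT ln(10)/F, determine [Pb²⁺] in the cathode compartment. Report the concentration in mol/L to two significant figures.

0.48 M

Pb²⁺/Pb is the cathode, Cr³⁺/Cr the anode: E°cell = +0.53 V, n = 6.
Overall reaction: 3 Pb²⁺(aq) + 2 Cr(s) → 3 Pb(s) + 2 Cr³⁺(aq); Q = [Cr³⁺]^2/[Pb²⁺]^3.
From E = E° − (0.0592/n) log Q: log Q = (E° − E)·n/0.0592 = (+0.53 − (+0.581))·6/0.0592 = -5.1689.
So 3·log[Pb²⁺] = 2·log(0.00086) − log Q = -6.1310 − (-5.1689) = -0.9621; log[Pb²⁺] = -0.9621 / 3 = -0.3207; [Pb²⁺] = 10^(-0.3207) ≈ 0.48 M.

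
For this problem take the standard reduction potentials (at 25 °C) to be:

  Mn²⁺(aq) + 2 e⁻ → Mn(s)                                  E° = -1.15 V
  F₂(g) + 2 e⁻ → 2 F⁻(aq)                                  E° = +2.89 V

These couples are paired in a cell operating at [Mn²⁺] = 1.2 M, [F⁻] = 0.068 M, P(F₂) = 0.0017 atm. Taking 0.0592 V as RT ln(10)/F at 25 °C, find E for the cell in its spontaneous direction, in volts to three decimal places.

F₂/F⁻ is the cathode (higher E°), Mn²⁺/Mn the anode: E°cell = +2.89 − (-1.15) = +4.04 V, n = 2.
Overall: F₂(g) + Mn(s) → 2 F⁻(aq) + Mn²⁺(aq)
Q = [F⁻]^2·[Mn²⁺] / (P(F₂)); log Q = 0.514.
E = E° − (0.0592/n) log Q = +4.04 − (0.0592/2)(0.514) = +4.025 V.

+4.025 V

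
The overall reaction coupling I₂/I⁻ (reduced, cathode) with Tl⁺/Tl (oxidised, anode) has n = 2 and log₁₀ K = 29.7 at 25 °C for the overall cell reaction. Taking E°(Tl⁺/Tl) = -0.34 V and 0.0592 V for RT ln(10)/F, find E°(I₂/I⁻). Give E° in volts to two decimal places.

E°cell = (0.0592/n)·log K = (0.0592/2)(29.7) = +0.879 V.
Since I₂/I⁻ is the cathode and Tl⁺/Tl the anode, E°cell = E°(I₂/I⁻) − E°(Tl⁺/Tl).
So E°(I₂/I⁻) = E°cell + E°(Tl⁺/Tl) = +0.879 + (-0.34) = +0.54 V.

+0.54 V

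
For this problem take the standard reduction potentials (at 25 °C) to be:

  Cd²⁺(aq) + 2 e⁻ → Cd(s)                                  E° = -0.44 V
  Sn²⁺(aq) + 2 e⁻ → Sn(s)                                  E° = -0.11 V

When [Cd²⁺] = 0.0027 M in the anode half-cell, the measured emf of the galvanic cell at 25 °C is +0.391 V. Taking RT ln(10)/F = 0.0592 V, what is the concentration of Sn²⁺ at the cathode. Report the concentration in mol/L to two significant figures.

Sn²⁺/Sn is the cathode, Cd²⁺/Cd the anode: E°cell = +0.33 V, n = 2.
Overall reaction: Sn²⁺(aq) + Cd(s) → Sn(s) + Cd²⁺(aq); Q = [Cd²⁺]^1/[Sn²⁺]^1.
From E = E° − (0.0592/n) log Q: log Q = (E° − E)·n/0.0592 = (+0.33 − (+0.391))·2/0.0592 = -2.0608.
So 1·log[Sn²⁺] = 1·log(0.0027) − log Q = -2.5686 − (-2.0608) = -0.5078; [Sn²⁺] = 10^(-0.5078) ≈ 0.31 M.

0.31 M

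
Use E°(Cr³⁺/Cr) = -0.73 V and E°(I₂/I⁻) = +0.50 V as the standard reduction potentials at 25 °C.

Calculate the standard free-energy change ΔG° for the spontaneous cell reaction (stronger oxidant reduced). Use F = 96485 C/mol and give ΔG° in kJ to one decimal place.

I₂/I⁻ (E° = +0.50 V) is the cathode; Cr³⁺/Cr (E° = -0.73 V) is the anode, so E°cell = +1.23 V.
Balancing electrons gives n = 6 (lcm of 2 and 3).
ΔG° = −nFE° = −(6)(96485)(+1.23) = -712,059 J = -712.1 kJ.

-712.1 kJ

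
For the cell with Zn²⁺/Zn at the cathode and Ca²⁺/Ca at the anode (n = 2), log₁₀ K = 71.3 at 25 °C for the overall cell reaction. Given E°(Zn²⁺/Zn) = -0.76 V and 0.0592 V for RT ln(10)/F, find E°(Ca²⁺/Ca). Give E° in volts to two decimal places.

-2.87 V

E°cell = (0.0592/n)·log K = (0.0592/2)(71.3) = +2.110 V.
Since Zn²⁺/Zn is the cathode and Ca²⁺/Ca the anode, E°cell = E°(Zn²⁺/Zn) − E°(Ca²⁺/Ca).
So E°(Ca²⁺/Ca) = E°(Zn²⁺/Zn) − E°cell = (-0.76) − (+2.110) = -2.87 V.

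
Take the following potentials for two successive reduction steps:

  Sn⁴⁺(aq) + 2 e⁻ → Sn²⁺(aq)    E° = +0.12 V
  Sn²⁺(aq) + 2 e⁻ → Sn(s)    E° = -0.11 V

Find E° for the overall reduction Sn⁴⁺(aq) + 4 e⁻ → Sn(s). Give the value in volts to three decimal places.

Standard free energies of sequential steps add: ΔG°₃ = ΔG°₁ + ΔG°₂, so n₃E°₃ = n₁E°₁ + n₂E°₂.
E°₃ = (2×+0.12 + 2×-0.11) / 4 = (+0.020) / 4 = +0.005 V.

+0.005 V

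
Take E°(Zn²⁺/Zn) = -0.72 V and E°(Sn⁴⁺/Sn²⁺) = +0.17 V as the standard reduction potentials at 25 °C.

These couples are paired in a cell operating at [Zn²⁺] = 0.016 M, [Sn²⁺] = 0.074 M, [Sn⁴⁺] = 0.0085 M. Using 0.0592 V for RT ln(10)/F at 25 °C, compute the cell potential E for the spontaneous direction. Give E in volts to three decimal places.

+0.915 V

Sn⁴⁺/Sn²⁺ is the cathode (higher E°), Zn²⁺/Zn the anode: E°cell = +0.17 − (-0.72) = +0.89 V, n = 2.
Overall: Sn⁴⁺(aq) + Zn(s) → Sn²⁺(aq) + Zn²⁺(aq)
Q = [Sn²⁺]·[Zn²⁺] / ([Sn⁴⁺]); log Q = -0.856.
E = E° − (0.0592/n) log Q = +0.89 − (0.0592/2)(-0.856) = +0.915 V.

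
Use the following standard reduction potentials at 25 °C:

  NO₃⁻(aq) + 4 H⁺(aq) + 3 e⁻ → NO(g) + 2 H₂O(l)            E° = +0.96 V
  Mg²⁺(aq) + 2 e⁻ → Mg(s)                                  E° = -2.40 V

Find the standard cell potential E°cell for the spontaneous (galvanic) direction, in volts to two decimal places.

+3.36 V

The NO₃⁻/NO couple has the higher reduction potential, so it is the cathode; Mg²⁺/Mg is oxidised at the anode.
E°cell = E°(cathode) − E°(anode) = (+0.96) − (-2.40) = +3.36 V.
Since E°cell > 0, the reaction is spontaneous under standard conditions.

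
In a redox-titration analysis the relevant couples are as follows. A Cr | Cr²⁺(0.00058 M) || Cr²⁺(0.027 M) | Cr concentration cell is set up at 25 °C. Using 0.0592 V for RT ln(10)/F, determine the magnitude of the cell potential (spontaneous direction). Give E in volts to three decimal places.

+0.049 V

For a concentration cell E°cell = 0. The 0.027 M side is the cathode (reduction is favoured where [Cr²⁺] is higher).
With n = 2, E = −(0.0592/2) log([Cr²⁺]ₐₙ/[Cr²⁺]꜀ₐₜ) = −(0.0592/2) log(0.00058/0.027) = −(0.0592/2)(-1.668) = +0.049 V.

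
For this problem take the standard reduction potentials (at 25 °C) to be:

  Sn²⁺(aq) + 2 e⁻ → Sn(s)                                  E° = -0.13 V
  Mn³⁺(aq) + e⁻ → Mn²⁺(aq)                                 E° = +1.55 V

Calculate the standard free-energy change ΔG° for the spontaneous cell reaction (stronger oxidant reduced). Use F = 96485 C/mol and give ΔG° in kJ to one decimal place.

Mn³⁺/Mn²⁺ (E° = +1.55 V) is the cathode; Sn²⁺/Sn (E° = -0.13 V) is the anode, so E°cell = +1.68 V.
Balancing electrons gives n = 2 (lcm of 1 and 2).
ΔG° = −nFE° = −(2)(96485)(+1.68) = -324,190 J = -324.2 kJ.

-324.2 kJ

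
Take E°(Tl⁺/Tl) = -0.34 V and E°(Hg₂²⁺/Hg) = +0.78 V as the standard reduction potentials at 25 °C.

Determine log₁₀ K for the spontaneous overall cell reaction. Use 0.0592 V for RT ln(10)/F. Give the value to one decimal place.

37.8

Cathode: Hg₂²⁺/Hg; anode: Tl⁺/Tl. E°cell = +1.12 V, n = 2.
log K = nE°cell / 0.0592 = (2)(+1.12) / 0.0592 = 37.8.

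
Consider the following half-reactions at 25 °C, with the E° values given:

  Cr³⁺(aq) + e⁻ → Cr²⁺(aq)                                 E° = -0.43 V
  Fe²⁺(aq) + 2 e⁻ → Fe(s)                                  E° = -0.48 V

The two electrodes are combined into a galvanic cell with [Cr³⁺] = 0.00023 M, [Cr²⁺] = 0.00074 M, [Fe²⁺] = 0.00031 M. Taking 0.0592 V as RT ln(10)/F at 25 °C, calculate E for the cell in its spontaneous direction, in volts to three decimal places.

Cr³⁺/Cr²⁺ is the cathode (higher E°), Fe²⁺/Fe the anode: E°cell = -0.43 − (-0.48) = +0.05 V, n = 2.
Overall: 2 Cr³⁺(aq) + Fe(s) → 2 Cr²⁺(aq) + Fe²⁺(aq)
Q = [Cr²⁺]^2·[Fe²⁺] / ([Cr³⁺]^2); log Q = -2.494.
E = E° − (0.0592/n) log Q = +0.05 − (0.0592/2)(-2.494) = +0.124 V.

+0.124 V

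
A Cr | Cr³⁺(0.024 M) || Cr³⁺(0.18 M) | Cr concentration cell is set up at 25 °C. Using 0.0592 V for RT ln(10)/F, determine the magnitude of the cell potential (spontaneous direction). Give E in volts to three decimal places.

+0.017 V

For a concentration cell E°cell = 0. The 0.18 M side is the cathode (reduction is favoured where [Cr³⁺] is higher).
With n = 3, E = −(0.0592/3) log([Cr³⁺]ₐₙ/[Cr³⁺]꜀ₐₜ) = −(0.0592/3) log(0.024/0.18) = −(0.0592/3)(-0.875) = +0.017 V.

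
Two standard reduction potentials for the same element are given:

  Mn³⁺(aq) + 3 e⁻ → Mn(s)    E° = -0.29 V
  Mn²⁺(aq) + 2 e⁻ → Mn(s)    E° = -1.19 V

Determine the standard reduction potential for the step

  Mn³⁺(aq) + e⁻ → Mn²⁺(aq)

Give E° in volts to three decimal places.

+1.510 V

Sequential free energies add, so n₃E°₃ = n₁E°₁ + n₂E°₂.
With n₃ = 3, and the known step contributing 2×(-1.19) V, the unknown satisfies 1·E° = 3×(-0.29) − 2×(-1.19) = +1.510.
E° = +1.510 / 1 = +1.510 V.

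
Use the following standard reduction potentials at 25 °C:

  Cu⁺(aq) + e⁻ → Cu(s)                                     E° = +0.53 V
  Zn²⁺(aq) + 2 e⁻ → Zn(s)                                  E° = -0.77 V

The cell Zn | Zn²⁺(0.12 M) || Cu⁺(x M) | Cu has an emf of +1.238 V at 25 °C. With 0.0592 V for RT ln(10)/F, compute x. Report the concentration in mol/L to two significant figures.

0.031 M

Cu⁺/Cu is the cathode, Zn²⁺/Zn the anode: E°cell = +1.30 V, n = 2.
Overall reaction: 2 Cu⁺(aq) + Zn(s) → 2 Cu(s) + Zn²⁺(aq); Q = [Zn²⁺]^1/[Cu⁺]^2.
From E = E° − (0.0592/n) log Q: log Q = (E° − E)·n/0.0592 = (+1.30 − (+1.238))·2/0.0592 = 2.0946.
So 2·log[Cu⁺] = 1·log(0.12) − log Q = -0.9208 − (2.0946) = -3.0154; log[Cu⁺] = -3.0154 / 2 = -1.5077; [Cu⁺] = 10^(-1.5077) ≈ 0.031 M.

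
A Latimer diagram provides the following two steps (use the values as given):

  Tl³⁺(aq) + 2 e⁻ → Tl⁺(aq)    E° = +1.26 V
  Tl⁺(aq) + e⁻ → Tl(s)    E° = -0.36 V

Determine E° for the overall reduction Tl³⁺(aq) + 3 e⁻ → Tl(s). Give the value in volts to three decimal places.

+0.720 V

Adding the free-energy changes (−nFE°) of the two steps gives −n₃FE°₃ = −n₁FE°₁ − n₂FE°₂.
E°₃ = (2×+1.26 + 1×-0.36) / 3 = (+2.160) / 3 = +0.720 V.
Simply averaging or adding the two E° values would be wrong; the electron-weighted sum is required.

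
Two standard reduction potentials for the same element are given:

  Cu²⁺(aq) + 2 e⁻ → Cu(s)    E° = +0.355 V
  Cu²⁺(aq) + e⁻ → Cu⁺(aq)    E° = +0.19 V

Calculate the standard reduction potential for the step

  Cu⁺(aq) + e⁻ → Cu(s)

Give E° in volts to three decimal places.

+0.520 V

Sequential free energies add, so n₃E°₃ = n₁E°₁ + n₂E°₂.
With n₃ = 2, and the known step contributing 1×(+0.19) V, the unknown satisfies 1·E° = 2×(+0.355) − 1×(+0.19) = +0.520.
E° = +0.520 / 1 = +0.520 V.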